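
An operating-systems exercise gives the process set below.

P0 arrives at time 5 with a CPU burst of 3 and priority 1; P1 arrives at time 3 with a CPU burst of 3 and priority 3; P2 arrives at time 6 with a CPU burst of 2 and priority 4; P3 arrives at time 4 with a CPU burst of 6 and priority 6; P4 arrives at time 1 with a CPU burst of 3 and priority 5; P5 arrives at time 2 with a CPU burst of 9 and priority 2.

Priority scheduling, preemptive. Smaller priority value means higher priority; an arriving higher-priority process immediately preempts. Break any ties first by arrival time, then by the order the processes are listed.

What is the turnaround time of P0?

Timeline: | idle 0-1 | P4 1-2 | P5 2-5 | P0 5-8 | P5 8-14 | P1 14-17 | P2 17-19 | P4 19-21 | P3 21-27 |
Completion: P0=8  P1=17  P2=19  P3=27  P4=21  P5=14
Turnaround (C−A): P0=3  P1=14  P2=13  P3=23  P4=20  P5=12
Turnaround(P0) = completion − arrival = 8 − 5 = 3

3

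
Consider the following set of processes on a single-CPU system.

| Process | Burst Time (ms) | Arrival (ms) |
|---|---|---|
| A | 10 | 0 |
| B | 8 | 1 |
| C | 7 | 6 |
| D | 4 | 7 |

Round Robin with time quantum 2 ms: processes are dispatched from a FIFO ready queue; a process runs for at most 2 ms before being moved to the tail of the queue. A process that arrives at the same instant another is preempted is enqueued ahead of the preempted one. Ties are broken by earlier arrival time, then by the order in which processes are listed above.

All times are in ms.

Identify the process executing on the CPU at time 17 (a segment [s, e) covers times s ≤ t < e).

C

Timeline: | A 0-2 | B 2-4 | A 4-6 | B 6-8 | C 8-10 | A 10-12 | D 12-14 | B 14-16 | C 16-18 | A 18-20 | D 20-22 | B 22-24 | C 24-26 | A 26-28 | C 28-29 |
Completion: A=28  B=24  C=29  D=22
Turnaround (C−A): A=28  B=23  C=23  D=15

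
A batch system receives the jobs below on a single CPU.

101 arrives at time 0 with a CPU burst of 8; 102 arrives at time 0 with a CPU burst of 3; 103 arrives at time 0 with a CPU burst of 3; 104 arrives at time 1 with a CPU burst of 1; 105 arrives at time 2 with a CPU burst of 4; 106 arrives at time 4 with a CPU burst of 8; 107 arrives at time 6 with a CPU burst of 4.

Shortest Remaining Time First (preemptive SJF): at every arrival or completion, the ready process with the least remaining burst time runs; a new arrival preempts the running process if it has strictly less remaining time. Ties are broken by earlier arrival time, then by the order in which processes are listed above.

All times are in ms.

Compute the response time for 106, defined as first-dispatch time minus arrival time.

19

Schedule: | 102 0-1 | 104 1-2 | 102 2-4 | 103 4-7 | 105 7-11 | 107 11-15 | 101 15-23 | 106 23-31 |
Completion: 101=23  102=4  103=7  104=2  105=11  106=31  107=15
Response(106) = first start − arrival = 23 − 4 = 19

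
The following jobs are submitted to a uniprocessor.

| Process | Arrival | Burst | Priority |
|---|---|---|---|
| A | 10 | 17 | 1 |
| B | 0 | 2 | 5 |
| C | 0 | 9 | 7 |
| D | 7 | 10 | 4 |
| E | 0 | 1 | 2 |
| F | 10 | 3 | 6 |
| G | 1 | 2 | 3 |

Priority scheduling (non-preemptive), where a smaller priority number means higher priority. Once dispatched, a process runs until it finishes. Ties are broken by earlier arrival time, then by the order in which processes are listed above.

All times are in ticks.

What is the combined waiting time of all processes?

Schedule: | E 0-1 | G 1-3 | B 3-5 | C 5-14 | A 14-31 | D 31-41 | F 41-44 |
Completion: A=31  B=5  C=14  D=41  E=1  F=44  G=3
Waiting = turnaround − burst: A=4, B=3, C=5, D=24, E=0, F=31, G=0
Total waiting = 4 + 3 + 5 + 24 + 0 + 31 + 0 = 67

67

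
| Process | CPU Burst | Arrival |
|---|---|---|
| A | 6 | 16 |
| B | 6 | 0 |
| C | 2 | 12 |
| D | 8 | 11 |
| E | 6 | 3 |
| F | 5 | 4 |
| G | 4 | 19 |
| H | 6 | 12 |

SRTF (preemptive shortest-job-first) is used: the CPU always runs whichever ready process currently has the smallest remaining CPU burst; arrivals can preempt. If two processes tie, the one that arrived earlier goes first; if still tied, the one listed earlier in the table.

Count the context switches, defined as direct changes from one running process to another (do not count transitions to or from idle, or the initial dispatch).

Schedule: | B 0-6 | F 6-11 | E 11-12 | C 12-14 | E 14-19 | G 19-23 | H 23-29 | A 29-35 | D 35-43 |
Completion: A=35  B=6  C=14  D=43  E=19  F=11  G=23  H=29

8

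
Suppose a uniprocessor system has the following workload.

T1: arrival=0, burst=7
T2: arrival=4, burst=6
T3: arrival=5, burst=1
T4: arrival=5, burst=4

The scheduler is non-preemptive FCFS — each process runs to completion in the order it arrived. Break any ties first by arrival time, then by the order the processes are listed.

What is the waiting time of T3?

Schedule: | T1 0-7 | T2 7-13 | T3 13-14 | T4 14-18 |
Completion: T1=7  T2=13  T3=14  T4=18
Waiting(T3) = turnaround − burst = 9 − 1 = 8

8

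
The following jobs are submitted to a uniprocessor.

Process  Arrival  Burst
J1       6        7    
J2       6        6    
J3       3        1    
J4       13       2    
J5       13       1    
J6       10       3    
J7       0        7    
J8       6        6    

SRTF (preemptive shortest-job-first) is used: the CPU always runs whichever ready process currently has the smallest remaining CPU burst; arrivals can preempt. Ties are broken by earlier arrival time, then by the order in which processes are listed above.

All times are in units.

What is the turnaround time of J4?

3

Gantt: | J7 0-3 | J3 3-4 | J7 4-8 | J2 8-10 | J6 10-13 | J5 13-14 | J4 14-16 | J2 16-20 | J8 20-26 | J1 26-33 |
Completion: J1=33  J2=20  J3=4  J4=16  J5=14  J6=13  J7=8  J8=26
Turnaround(J4) = completion − arrival = 16 − 13 = 3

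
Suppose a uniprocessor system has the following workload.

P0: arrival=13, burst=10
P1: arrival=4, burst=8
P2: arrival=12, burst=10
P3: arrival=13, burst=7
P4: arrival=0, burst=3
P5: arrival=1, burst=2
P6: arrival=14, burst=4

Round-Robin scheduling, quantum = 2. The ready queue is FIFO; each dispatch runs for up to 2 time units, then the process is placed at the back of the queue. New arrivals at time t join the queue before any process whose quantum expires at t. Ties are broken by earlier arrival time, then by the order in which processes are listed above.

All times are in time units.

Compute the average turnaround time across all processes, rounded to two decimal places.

Timeline: | P4 0-2 | P5 2-4 | P4 4-5 | P1 5-13 | P2 13-15 | P0 15-17 | P3 17-19 | P6 19-21 | P2 21-23 | P0 23-25 | P3 25-27 | P6 27-29 | P2 29-31 | P0 31-33 | P3 33-35 | P2 35-37 | P0 37-39 | P3 39-40 | P2 40-42 | P0 42-44 |
Completion: P0=44  P1=13  P2=42  P3=40  P4=5  P5=4  P6=29
Turnaround times: P0=31, P1=9, P2=30, P3=27, P4=5, P5=3, P6=15
Average turnaround = (31+9+30+27+5+3+15) / 7 = 120/7 = 17.14

17.14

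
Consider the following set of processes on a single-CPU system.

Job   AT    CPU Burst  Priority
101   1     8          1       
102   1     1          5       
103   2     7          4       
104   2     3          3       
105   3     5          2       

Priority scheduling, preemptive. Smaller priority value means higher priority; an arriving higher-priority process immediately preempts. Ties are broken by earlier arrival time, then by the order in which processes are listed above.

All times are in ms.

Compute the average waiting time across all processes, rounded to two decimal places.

Timeline: | idle 0-1 | 101 1-9 | 105 9-14 | 104 14-17 | 103 17-24 | 102 24-25 |
Completion: 101=9  102=25  103=24  104=17  105=14
Turnaround (C−A): 101=8  102=24  103=22  104=15  105=11
Waiting times: 101=0, 102=23, 103=15, 104=12, 105=6
Average waiting = (0+23+15+12+6) / 5 = 56/5 = 11.20

11.20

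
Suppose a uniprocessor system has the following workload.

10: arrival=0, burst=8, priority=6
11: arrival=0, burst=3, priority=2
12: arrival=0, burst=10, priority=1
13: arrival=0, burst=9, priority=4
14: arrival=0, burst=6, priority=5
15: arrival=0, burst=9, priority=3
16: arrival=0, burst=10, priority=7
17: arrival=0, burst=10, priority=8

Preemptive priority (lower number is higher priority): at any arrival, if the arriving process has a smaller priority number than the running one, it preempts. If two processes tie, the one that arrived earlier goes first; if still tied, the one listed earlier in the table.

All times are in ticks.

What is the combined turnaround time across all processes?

Gantt: | 12 0-10 | 11 10-13 | 15 13-22 | 13 22-31 | 14 31-37 | 10 37-45 | 16 45-55 | 17 55-65 |
Completion: 10=45  11=13  12=10  13=31  14=37  15=22  16=55  17=65
Turnaround (C−A): 10=45  11=13  12=10  13=31  14=37  15=22  16=55  17=65
Turnaround = completion − arrival: 10=45, 11=13, 12=10, 13=31, 14=37, 15=22, 16=55, 17=65
Total turnaround = 45 + 13 + 10 + 31 + 37 + 22 + 55 + 65 = 278

278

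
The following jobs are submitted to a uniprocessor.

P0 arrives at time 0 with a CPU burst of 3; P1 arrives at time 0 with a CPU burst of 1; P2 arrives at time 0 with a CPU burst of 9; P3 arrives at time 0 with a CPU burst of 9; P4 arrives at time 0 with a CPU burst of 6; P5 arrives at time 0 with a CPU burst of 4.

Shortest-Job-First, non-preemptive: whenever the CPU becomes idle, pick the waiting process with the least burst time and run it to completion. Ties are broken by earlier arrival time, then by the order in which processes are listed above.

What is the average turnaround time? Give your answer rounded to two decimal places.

13.67

Gantt: | P1 0-1 | P0 1-4 | P5 4-8 | P4 8-14 | P2 14-23 | P3 23-32 |
Completion: P0=4  P1=1  P2=23  P3=32  P4=14  P5=8
Turnaround times: P0=4, P1=1, P2=23, P3=32, P4=14, P5=8
Average turnaround = (4+1+23+32+14+8) / 6 = 82/6 = 13.67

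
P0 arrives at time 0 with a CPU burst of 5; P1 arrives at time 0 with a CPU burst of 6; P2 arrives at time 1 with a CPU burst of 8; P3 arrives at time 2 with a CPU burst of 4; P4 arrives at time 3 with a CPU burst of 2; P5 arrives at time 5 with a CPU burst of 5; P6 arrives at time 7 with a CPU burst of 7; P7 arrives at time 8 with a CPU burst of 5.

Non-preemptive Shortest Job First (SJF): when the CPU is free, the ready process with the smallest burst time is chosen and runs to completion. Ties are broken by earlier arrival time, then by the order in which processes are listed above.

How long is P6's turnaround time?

27

Gantt: | P0 0-5 | P4 5-7 | P3 7-11 | P5 11-16 | P7 16-21 | P1 21-27 | P6 27-34 | P2 34-42 |
Completion: P0=5  P1=27  P2=42  P3=11  P4=7  P5=16  P6=34  P7=21
Turnaround(P6) = completion − arrival = 34 − 7 = 27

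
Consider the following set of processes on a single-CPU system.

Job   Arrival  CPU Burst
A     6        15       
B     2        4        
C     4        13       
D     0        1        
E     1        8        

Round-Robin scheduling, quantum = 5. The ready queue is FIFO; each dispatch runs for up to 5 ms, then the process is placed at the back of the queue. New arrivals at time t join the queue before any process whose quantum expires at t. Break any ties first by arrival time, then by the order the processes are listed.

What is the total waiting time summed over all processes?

Gantt: | D 0-1 | E 1-6 | B 6-10 | C 10-15 | A 15-20 | E 20-23 | C 23-28 | A 28-33 | C 33-36 | A 36-41 |
Completion: A=41  B=10  C=36  D=1  E=23
Turnaround (C−A): A=35  B=8  C=32  D=1  E=22
Waiting = turnaround − burst: A=20, B=4, C=19, D=0, E=14
Total waiting = 20 + 4 + 19 + 0 + 14 = 57

57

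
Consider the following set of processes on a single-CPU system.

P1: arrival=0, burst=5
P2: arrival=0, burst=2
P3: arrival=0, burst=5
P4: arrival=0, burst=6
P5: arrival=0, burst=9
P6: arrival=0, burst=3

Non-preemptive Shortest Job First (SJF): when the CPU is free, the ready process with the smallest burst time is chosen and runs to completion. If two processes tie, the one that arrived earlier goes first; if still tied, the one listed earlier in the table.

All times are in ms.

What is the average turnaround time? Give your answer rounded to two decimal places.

Gantt: | P2 0-2 | P6 2-5 | P1 5-10 | P3 10-15 | P4 15-21 | P5 21-30 |
Completion: P1=10  P2=2  P3=15  P4=21  P5=30  P6=5
Turnaround times: P1=10, P2=2, P3=15, P4=21, P5=30, P6=5
Average turnaround = (10+2+15+21+30+5) / 6 = 83/6 = 13.83

13.83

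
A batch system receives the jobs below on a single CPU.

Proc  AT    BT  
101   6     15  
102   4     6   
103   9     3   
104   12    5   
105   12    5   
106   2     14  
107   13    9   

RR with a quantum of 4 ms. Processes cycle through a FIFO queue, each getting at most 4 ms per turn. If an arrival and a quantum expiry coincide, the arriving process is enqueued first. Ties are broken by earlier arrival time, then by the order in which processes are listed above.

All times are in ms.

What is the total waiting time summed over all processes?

Schedule: | idle 0-2 | 106 2-6 | 102 6-10 | 101 10-14 | 106 14-18 | 103 18-21 | 102 21-23 | 104 23-27 | 105 27-31 | 107 31-35 | 101 35-39 | 106 39-43 | 104 43-44 | 105 44-45 | 107 45-49 | 101 49-53 | 106 53-55 | 107 55-56 | 101 56-59 |
Completion: 101=59  102=23  103=21  104=44  105=45  106=55  107=56
Waiting = turnaround − burst: 101=38, 102=13, 103=9, 104=27, 105=28, 106=39, 107=34
Total waiting = 38 + 13 + 9 + 27 + 28 + 39 + 34 = 188

188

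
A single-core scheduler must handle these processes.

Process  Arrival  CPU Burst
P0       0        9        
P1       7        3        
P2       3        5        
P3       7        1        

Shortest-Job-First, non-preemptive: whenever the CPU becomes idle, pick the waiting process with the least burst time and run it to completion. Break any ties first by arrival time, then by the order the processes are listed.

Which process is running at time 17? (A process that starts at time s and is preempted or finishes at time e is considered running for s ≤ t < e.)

P2

Schedule: | P0 0-9 | P3 9-10 | P1 10-13 | P2 13-18 |
Completion: P0=9  P1=13  P2=18  P3=10
Turnaround (C−A): P0=9  P1=6  P2=15  P3=3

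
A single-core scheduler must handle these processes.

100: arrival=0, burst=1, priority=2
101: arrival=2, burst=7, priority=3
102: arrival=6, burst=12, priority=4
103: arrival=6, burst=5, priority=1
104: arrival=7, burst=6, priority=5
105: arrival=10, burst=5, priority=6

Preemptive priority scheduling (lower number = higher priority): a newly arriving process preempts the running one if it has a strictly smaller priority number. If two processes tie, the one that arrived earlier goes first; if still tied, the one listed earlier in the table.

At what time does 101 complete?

14

Timeline: | 100 0-1 | idle 1-2 | 101 2-6 | 103 6-11 | 101 11-14 | 102 14-26 | 104 26-32 | 105 32-37 |
Completion: 100=1  101=14  102=26  103=11  104=32  105=37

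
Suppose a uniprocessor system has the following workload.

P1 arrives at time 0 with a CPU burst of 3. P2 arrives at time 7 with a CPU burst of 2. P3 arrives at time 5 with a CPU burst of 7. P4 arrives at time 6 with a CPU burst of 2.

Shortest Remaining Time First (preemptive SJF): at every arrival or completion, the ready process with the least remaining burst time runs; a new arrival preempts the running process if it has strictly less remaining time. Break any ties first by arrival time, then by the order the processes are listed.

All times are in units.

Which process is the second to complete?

Schedule: | P1 0-3 | idle 3-5 | P3 5-6 | P4 6-8 | P2 8-10 | P3 10-16 |
Completion: P1=3  P2=10  P3=16  P4=8
Turnaround (C−A): P1=3  P2=3  P3=11  P4=2
Finish order: P1 → P4 → P2 → P3

P4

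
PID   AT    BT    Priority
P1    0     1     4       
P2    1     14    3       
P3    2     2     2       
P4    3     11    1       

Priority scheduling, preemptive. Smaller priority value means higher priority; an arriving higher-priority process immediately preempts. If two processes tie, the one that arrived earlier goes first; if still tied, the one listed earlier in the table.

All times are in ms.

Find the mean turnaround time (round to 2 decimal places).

Schedule: | P1 0-1 | P2 1-2 | P3 2-3 | P4 3-14 | P3 14-15 | P2 15-28 |
Completion: P1=1  P2=28  P3=15  P4=14
Turnaround (C−A): P1=1  P2=27  P3=13  P4=11
Turnaround times: P1=1, P2=27, P3=13, P4=11
Average turnaround = (1+27+13+11) / 4 = 52/4 = 13.00

13.00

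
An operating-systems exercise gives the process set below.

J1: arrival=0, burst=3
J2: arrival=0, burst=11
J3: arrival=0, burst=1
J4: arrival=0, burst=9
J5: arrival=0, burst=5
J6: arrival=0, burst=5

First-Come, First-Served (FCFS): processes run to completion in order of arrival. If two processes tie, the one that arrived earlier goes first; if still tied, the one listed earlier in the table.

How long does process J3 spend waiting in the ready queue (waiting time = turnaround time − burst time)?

14

Gantt: | J1 0-3 | J2 3-14 | J3 14-15 | J4 15-24 | J5 24-29 | J6 29-34 |
Completion: J1=3  J2=14  J3=15  J4=24  J5=29  J6=34
Waiting(J3) = turnaround − burst = 15 − 1 = 14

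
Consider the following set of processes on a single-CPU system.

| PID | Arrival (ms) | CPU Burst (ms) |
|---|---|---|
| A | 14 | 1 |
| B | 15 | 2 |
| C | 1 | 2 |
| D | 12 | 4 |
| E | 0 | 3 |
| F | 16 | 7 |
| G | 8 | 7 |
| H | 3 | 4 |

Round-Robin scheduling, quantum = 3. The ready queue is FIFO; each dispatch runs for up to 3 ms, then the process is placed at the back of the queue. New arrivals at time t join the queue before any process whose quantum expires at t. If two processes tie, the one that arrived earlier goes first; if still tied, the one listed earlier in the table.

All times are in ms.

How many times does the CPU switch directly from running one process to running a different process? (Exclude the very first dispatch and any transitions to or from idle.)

12

Timeline: | E 0-3 | C 3-5 | H 5-8 | G 8-11 | H 11-12 | G 12-15 | D 15-18 | A 18-19 | B 19-21 | G 21-22 | F 22-25 | D 25-26 | F 26-30 |
Completion: A=19  B=21  C=5  D=26  E=3  F=30  G=22  H=12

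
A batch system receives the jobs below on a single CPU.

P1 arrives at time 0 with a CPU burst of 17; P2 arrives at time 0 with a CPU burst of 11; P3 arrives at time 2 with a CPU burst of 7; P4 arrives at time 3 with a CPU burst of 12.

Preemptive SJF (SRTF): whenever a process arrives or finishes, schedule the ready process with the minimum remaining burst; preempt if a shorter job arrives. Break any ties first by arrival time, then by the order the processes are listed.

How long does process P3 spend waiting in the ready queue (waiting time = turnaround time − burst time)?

0

Timeline: | P2 0-2 | P3 2-9 | P2 9-18 | P4 18-30 | P1 30-47 |
Completion: P1=47  P2=18  P3=9  P4=30
Waiting(P3) = turnaround − burst = 7 − 7 = 0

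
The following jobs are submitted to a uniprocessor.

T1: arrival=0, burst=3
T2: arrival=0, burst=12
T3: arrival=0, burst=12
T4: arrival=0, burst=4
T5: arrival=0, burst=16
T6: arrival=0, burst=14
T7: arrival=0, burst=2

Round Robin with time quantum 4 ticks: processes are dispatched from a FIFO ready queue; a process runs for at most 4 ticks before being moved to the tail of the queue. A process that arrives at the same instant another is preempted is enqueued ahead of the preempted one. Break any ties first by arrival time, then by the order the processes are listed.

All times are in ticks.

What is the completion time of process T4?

15

Timeline: | T1 0-3 | T2 3-7 | T3 7-11 | T4 11-15 | T5 15-19 | T6 19-23 | T7 23-25 | T2 25-29 | T3 29-33 | T5 33-37 | T6 37-41 | T2 41-45 | T3 45-49 | T5 49-53 | T6 53-57 | T5 57-61 | T6 61-63 |
Completion: T1=3  T2=45  T3=49  T4=15  T5=61  T6=63  T7=25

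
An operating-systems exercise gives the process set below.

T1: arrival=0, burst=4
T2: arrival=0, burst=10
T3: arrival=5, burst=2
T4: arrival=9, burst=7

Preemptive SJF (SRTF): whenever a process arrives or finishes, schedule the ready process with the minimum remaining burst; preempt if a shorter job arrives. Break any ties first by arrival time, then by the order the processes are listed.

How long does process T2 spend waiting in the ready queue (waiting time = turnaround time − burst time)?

6

Timeline: | T1 0-4 | T2 4-5 | T3 5-7 | T2 7-16 | T4 16-23 |
Completion: T1=4  T2=16  T3=7  T4=23
Turnaround (C−A): T1=4  T2=16  T3=2  T4=14
Waiting(T2) = turnaround − burst = 16 − 10 = 6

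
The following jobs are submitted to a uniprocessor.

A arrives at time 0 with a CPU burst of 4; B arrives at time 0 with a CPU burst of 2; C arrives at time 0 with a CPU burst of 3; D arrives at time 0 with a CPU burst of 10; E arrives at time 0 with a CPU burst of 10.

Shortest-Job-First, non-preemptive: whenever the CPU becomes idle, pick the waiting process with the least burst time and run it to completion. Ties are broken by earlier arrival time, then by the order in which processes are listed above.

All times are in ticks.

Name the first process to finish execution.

B

Schedule: | B 0-2 | C 2-5 | A 5-9 | D 9-19 | E 19-29 |
Completion: A=9  B=2  C=5  D=19  E=29
Turnaround (C−A): A=9  B=2  C=5  D=19  E=29
Finish order: B → C → A → D → E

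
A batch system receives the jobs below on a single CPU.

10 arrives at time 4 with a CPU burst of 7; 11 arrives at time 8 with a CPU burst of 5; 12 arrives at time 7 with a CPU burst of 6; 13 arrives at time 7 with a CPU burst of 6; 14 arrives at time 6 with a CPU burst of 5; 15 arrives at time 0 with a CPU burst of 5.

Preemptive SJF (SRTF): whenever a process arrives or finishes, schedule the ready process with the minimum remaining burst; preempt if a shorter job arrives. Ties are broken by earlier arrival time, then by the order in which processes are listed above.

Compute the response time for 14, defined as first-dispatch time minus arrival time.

Schedule: | 15 0-5 | 10 5-6 | 14 6-11 | 11 11-16 | 10 16-22 | 12 22-28 | 13 28-34 |
Completion: 10=22  11=16  12=28  13=34  14=11  15=5
Turnaround (C−A): 10=18  11=8  12=21  13=27  14=5  15=5
Response(14) = first start − arrival = 6 − 6 = 0

0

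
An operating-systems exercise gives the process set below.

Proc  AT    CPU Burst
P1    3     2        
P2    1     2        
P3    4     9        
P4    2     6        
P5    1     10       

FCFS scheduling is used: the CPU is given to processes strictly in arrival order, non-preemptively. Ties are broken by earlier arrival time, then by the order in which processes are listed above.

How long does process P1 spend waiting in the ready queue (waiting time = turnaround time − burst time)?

16

Timeline: | idle 0-1 | P2 1-3 | P5 3-13 | P4 13-19 | P1 19-21 | P3 21-30 |
Completion: P1=21  P2=3  P3=30  P4=19  P5=13
Turnaround (C−A): P1=18  P2=2  P3=26  P4=17  P5=12
Waiting(P1) = turnaround − burst = 18 − 2 = 16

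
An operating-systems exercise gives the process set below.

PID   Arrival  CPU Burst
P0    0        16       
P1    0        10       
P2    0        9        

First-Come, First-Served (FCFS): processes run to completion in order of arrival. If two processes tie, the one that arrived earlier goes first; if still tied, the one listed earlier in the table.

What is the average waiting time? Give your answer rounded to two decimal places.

Timeline: | P0 0-16 | P1 16-26 | P2 26-35 |
Completion: P0=16  P1=26  P2=35
Waiting times: P0=0, P1=16, P2=26
Average waiting = (0+16+26) / 3 = 42/3 = 14.00

14.00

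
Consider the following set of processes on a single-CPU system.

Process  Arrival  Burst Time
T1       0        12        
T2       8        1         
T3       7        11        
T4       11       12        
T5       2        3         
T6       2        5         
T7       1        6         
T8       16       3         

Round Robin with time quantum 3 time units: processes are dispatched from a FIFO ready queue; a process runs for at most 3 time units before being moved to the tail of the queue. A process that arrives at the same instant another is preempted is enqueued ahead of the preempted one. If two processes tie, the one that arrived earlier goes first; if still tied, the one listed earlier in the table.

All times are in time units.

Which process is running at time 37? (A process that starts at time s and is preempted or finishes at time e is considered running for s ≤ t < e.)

Timeline: | T1 0-3 | T7 3-6 | T5 6-9 | T6 9-12 | T1 12-15 | T7 15-18 | T3 18-21 | T2 21-22 | T4 22-25 | T6 25-27 | T1 27-30 | T8 30-33 | T3 33-36 | T4 36-39 | T1 39-42 | T3 42-45 | T4 45-48 | T3 48-50 | T4 50-53 |
Completion: T1=42  T2=22  T3=50  T4=53  T5=9  T6=27  T7=18  T8=33
Turnaround (C−A): T1=42  T2=14  T3=43  T4=42  T5=7  T6=25  T7=17  T8=17

T4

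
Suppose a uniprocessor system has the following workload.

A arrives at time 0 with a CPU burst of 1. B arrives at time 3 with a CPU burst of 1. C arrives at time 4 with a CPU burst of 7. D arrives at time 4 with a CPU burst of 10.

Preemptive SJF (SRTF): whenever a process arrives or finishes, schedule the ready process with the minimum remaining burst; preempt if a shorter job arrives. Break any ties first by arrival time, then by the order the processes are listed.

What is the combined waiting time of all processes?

7

Schedule: | A 0-1 | idle 1-3 | B 3-4 | C 4-11 | D 11-21 |
Completion: A=1  B=4  C=11  D=21
Turnaround (C−A): A=1  B=1  C=7  D=17
Waiting = turnaround − burst: A=0, B=0, C=0, D=7
Total waiting = 0 + 0 + 0 + 7 = 7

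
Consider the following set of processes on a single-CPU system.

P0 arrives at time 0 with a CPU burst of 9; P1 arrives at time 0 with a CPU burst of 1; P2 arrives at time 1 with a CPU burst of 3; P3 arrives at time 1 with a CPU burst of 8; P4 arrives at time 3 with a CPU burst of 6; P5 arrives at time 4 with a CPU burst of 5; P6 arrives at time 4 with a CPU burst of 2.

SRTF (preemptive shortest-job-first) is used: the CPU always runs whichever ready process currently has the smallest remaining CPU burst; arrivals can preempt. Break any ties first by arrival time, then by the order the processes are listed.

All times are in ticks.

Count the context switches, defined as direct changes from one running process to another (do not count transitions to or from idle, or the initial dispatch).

6

Timeline: | P1 0-1 | P2 1-4 | P6 4-6 | P5 6-11 | P4 11-17 | P3 17-25 | P0 25-34 |
Completion: P0=34  P1=1  P2=4  P3=25  P4=17  P5=11  P6=6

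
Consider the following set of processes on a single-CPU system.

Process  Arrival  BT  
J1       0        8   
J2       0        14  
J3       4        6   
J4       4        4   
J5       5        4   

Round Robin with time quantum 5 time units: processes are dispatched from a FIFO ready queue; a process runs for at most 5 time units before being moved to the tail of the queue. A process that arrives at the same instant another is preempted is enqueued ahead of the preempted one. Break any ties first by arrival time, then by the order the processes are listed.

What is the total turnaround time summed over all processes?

123

Schedule: | J1 0-5 | J2 5-10 | J3 10-15 | J4 15-19 | J5 19-23 | J1 23-26 | J2 26-31 | J3 31-32 | J2 32-36 |
Completion: J1=26  J2=36  J3=32  J4=19  J5=23
Turnaround (C−A): J1=26  J2=36  J3=28  J4=15  J5=18
Turnaround = completion − arrival: J1=26, J2=36, J3=28, J4=15, J5=18
Total turnaround = 26 + 36 + 28 + 15 + 18 = 123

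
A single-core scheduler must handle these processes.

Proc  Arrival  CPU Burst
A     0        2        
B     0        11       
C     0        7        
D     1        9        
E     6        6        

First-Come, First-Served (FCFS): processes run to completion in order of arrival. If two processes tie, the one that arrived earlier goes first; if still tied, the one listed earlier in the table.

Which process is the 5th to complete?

Timeline: | A 0-2 | B 2-13 | C 13-20 | D 20-29 | E 29-35 |
Completion: A=2  B=13  C=20  D=29  E=35
Finish order: A → B → C → D → E

E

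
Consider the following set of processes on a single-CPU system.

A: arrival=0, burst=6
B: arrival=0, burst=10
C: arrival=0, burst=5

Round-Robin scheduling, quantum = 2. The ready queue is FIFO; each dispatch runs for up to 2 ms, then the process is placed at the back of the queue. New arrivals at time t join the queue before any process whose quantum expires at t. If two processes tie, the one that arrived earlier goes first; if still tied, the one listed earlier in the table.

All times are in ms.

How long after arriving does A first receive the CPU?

0

Gantt: | A 0-2 | B 2-4 | C 4-6 | A 6-8 | B 8-10 | C 10-12 | A 12-14 | B 14-16 | C 16-17 | B 17-21 |
Completion: A=14  B=21  C=17
Turnaround (C−A): A=14  B=21  C=17
Response(A) = first start − arrival = 0 − 0 = 0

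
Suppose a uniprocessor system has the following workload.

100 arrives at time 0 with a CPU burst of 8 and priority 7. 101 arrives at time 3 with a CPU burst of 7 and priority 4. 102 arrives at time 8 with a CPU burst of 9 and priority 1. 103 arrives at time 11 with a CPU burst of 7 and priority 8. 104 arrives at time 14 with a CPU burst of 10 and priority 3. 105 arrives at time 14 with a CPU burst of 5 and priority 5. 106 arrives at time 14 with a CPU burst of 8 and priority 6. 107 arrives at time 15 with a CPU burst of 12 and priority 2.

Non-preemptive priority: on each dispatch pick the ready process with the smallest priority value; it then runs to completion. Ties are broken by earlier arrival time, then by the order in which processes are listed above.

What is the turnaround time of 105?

37

Schedule: | 100 0-8 | 102 8-17 | 107 17-29 | 104 29-39 | 101 39-46 | 105 46-51 | 106 51-59 | 103 59-66 |
Completion: 100=8  101=46  102=17  103=66  104=39  105=51  106=59  107=29
Turnaround (C−A): 100=8  101=43  102=9  103=55  104=25  105=37  106=45  107=14
Turnaround(105) = completion − arrival = 51 − 14 = 37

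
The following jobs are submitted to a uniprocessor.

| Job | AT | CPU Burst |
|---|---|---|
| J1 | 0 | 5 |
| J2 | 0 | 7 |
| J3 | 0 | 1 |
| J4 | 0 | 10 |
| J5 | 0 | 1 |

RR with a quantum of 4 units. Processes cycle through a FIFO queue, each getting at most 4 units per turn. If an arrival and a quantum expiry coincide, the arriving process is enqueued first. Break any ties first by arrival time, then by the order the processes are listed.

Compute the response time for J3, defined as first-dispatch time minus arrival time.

8

Schedule: | J1 0-4 | J2 4-8 | J3 8-9 | J4 9-13 | J5 13-14 | J1 14-15 | J2 15-18 | J4 18-24 |
Completion: J1=15  J2=18  J3=9  J4=24  J5=14
Turnaround (C−A): J1=15  J2=18  J3=9  J4=24  J5=14
Response(J3) = first start − arrival = 8 − 0 = 8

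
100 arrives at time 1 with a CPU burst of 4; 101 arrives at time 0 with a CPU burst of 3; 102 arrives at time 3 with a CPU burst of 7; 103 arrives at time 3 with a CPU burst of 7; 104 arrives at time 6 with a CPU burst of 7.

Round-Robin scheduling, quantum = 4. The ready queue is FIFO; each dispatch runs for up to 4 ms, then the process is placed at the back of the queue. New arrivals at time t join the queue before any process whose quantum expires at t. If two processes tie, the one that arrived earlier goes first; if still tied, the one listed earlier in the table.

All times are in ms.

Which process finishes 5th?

Timeline: | 101 0-3 | 100 3-7 | 102 7-11 | 103 11-15 | 104 15-19 | 102 19-22 | 103 22-25 | 104 25-28 |
Completion: 100=7  101=3  102=22  103=25  104=28
Turnaround (C−A): 100=6  101=3  102=19  103=22  104=22
Finish order: 101 → 100 → 102 → 103 → 104

104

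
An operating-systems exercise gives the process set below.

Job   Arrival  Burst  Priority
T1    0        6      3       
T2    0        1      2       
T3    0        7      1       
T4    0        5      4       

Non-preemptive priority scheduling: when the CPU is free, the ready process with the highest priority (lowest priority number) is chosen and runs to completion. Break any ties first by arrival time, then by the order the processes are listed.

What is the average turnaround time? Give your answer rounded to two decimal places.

Timeline: | T3 0-7 | T2 7-8 | T1 8-14 | T4 14-19 |
Completion: T1=14  T2=8  T3=7  T4=19
Turnaround (C−A): T1=14  T2=8  T3=7  T4=19
Turnaround times: T1=14, T2=8, T3=7, T4=19
Average turnaround = (14+8+7+19) / 4 = 48/4 = 12.00

12.00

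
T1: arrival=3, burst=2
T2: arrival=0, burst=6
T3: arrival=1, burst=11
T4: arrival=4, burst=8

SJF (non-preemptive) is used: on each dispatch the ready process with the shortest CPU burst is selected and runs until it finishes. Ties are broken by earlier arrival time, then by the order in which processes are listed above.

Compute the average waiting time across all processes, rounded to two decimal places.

Gantt: | T2 0-6 | T1 6-8 | T4 8-16 | T3 16-27 |
Completion: T1=8  T2=6  T3=27  T4=16
Turnaround (C−A): T1=5  T2=6  T3=26  T4=12
Waiting times: T1=3, T2=0, T3=15, T4=4
Average waiting = (3+0+15+4) / 4 = 22/4 = 5.50

5.50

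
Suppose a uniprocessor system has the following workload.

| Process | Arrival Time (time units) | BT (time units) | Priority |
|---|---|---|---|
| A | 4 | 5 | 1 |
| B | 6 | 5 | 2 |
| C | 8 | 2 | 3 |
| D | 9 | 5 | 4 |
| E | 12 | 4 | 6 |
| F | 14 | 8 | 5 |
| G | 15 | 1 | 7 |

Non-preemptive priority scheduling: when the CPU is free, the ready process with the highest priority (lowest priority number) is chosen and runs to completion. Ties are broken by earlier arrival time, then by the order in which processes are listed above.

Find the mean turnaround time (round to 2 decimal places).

12.57

Gantt: | idle 0-4 | A 4-9 | B 9-14 | C 14-16 | D 16-21 | F 21-29 | E 29-33 | G 33-34 |
Completion: A=9  B=14  C=16  D=21  E=33  F=29  G=34
Turnaround (C−A): A=5  B=8  C=8  D=12  E=21  F=15  G=19
Turnaround times: A=5, B=8, C=8, D=12, E=21, F=15, G=19
Average turnaround = (5+8+8+12+21+15+19) / 7 = 88/7 = 12.57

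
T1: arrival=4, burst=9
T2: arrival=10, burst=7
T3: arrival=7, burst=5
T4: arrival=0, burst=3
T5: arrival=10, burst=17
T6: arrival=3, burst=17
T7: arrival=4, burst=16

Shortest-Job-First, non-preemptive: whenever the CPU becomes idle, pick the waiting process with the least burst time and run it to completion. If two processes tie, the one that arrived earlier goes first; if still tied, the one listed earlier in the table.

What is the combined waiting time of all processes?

Gantt: | T4 0-3 | T6 3-20 | T3 20-25 | T2 25-32 | T1 32-41 | T7 41-57 | T5 57-74 |
Completion: T1=41  T2=32  T3=25  T4=3  T5=74  T6=20  T7=57
Turnaround (C−A): T1=37  T2=22  T3=18  T4=3  T5=64  T6=17  T7=53
Waiting = turnaround − burst: T1=28, T2=15, T3=13, T4=0, T5=47, T6=0, T7=37
Total waiting = 28 + 15 + 13 + 0 + 47 + 0 + 37 = 140

140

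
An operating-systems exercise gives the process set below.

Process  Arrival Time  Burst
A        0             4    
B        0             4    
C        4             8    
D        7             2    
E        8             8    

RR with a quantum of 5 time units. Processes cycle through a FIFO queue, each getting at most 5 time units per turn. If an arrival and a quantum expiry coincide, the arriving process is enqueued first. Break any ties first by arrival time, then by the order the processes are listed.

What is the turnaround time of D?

8

Schedule: | A 0-4 | B 4-8 | C 8-13 | D 13-15 | E 15-20 | C 20-23 | E 23-26 |
Completion: A=4  B=8  C=23  D=15  E=26
Turnaround(D) = completion − arrival = 15 − 7 = 8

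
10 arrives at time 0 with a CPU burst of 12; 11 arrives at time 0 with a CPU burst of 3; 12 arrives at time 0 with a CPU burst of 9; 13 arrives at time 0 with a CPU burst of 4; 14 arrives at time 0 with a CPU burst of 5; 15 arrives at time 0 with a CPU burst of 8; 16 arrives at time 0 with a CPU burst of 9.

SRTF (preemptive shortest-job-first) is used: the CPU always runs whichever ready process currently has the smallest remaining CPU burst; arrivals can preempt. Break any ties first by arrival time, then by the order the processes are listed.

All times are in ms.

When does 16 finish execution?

38

Timeline: | 11 0-3 | 13 3-7 | 14 7-12 | 15 12-20 | 12 20-29 | 16 29-38 | 10 38-50 |
Completion: 10=50  11=3  12=29  13=7  14=12  15=20  16=38
Turnaround (C−A): 10=50  11=3  12=29  13=7  14=12  15=20  16=38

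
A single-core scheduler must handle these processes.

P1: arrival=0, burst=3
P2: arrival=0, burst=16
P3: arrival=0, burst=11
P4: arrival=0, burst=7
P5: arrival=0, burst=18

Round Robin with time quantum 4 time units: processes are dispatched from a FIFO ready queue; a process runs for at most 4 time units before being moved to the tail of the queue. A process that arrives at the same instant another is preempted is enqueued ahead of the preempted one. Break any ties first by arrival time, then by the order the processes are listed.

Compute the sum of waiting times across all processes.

123

Gantt: | P1 0-3 | P2 3-7 | P3 7-11 | P4 11-15 | P5 15-19 | P2 19-23 | P3 23-27 | P4 27-30 | P5 30-34 | P2 34-38 | P3 38-41 | P5 41-45 | P2 45-49 | P5 49-55 |
Completion: P1=3  P2=49  P3=41  P4=30  P5=55
Turnaround (C−A): P1=3  P2=49  P3=41  P4=30  P5=55
Waiting = turnaround − burst: P1=0, P2=33, P3=30, P4=23, P5=37
Total waiting = 0 + 33 + 30 + 23 + 37 = 123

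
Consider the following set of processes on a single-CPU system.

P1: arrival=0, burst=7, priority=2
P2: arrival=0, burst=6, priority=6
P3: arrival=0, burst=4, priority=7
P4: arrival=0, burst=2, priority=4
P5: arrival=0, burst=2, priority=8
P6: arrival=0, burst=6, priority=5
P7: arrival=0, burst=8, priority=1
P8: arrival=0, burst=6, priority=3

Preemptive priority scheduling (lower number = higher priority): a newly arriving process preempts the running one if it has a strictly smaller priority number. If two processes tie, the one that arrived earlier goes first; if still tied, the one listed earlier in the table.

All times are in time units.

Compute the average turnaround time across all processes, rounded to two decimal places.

26.38

Schedule: | P7 0-8 | P1 8-15 | P8 15-21 | P4 21-23 | P6 23-29 | P2 29-35 | P3 35-39 | P5 39-41 |
Completion: P1=15  P2=35  P3=39  P4=23  P5=41  P6=29  P7=8  P8=21
Turnaround times: P1=15, P2=35, P3=39, P4=23, P5=41, P6=29, P7=8, P8=21
Average turnaround = (15+35+39+23+41+29+8+21) / 8 = 211/8 = 26.38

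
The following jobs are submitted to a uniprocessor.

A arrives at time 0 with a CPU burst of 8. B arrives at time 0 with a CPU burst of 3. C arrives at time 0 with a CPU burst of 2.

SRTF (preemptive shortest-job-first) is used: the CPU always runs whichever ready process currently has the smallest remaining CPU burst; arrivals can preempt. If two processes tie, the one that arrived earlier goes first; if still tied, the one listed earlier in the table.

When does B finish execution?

Schedule: | C 0-2 | B 2-5 | A 5-13 |
Completion: A=13  B=5  C=2

5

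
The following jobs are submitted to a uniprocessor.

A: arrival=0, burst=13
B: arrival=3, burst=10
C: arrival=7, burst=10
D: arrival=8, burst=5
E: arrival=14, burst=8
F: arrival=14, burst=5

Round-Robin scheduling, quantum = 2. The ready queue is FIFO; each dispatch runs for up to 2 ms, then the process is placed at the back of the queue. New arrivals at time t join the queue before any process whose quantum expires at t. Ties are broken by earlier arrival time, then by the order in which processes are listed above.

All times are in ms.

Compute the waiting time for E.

Gantt: | A 0-4 | B 4-6 | A 6-8 | B 8-10 | C 10-12 | D 12-14 | A 14-16 | B 16-18 | C 18-20 | E 20-22 | F 22-24 | D 24-26 | A 26-28 | B 28-30 | C 30-32 | E 32-34 | F 34-36 | D 36-37 | A 37-39 | B 39-41 | C 41-43 | E 43-45 | F 45-46 | A 46-47 | C 47-49 | E 49-51 |
Completion: A=47  B=41  C=49  D=37  E=51  F=46
Turnaround (C−A): A=47  B=38  C=42  D=29  E=37  F=32
Waiting(E) = turnaround − burst = 37 − 8 = 29

29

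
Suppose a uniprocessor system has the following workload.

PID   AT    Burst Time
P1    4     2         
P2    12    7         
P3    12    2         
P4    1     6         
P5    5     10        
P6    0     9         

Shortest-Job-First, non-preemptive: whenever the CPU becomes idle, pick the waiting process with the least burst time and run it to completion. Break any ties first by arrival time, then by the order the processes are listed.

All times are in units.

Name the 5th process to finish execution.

Schedule: | P6 0-9 | P1 9-11 | P4 11-17 | P3 17-19 | P2 19-26 | P5 26-36 |
Completion: P1=11  P2=26  P3=19  P4=17  P5=36  P6=9
Finish order: P6 → P1 → P4 → P3 → P2 → P5

P2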